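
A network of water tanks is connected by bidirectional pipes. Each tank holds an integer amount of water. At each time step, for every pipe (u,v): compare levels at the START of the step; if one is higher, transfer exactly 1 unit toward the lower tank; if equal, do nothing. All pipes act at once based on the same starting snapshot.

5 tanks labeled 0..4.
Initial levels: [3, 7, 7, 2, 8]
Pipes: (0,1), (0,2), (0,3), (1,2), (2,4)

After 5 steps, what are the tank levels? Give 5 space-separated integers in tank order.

Answer: 5 4 7 5 6

Derivation:
Step 1: flows [1->0,2->0,0->3,1=2,4->2] -> levels [4 6 7 3 7]
Step 2: flows [1->0,2->0,0->3,2->1,2=4] -> levels [5 6 5 4 7]
Step 3: flows [1->0,0=2,0->3,1->2,4->2] -> levels [5 4 7 5 6]
Step 4: flows [0->1,2->0,0=3,2->1,2->4] -> levels [5 6 4 5 7]
Step 5: flows [1->0,0->2,0=3,1->2,4->2] -> levels [5 4 7 5 6]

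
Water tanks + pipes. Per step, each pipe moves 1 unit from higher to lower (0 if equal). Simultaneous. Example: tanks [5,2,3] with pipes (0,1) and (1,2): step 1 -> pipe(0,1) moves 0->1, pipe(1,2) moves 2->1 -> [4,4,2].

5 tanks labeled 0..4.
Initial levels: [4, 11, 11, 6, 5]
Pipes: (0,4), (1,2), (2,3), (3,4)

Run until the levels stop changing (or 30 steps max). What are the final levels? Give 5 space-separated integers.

Answer: 6 8 9 6 8

Derivation:
Step 1: flows [4->0,1=2,2->3,3->4] -> levels [5 11 10 6 5]
Step 2: flows [0=4,1->2,2->3,3->4] -> levels [5 10 10 6 6]
Step 3: flows [4->0,1=2,2->3,3=4] -> levels [6 10 9 7 5]
Step 4: flows [0->4,1->2,2->3,3->4] -> levels [5 9 9 7 7]
Step 5: flows [4->0,1=2,2->3,3=4] -> levels [6 9 8 8 6]
Step 6: flows [0=4,1->2,2=3,3->4] -> levels [6 8 9 7 7]
Step 7: flows [4->0,2->1,2->3,3=4] -> levels [7 9 7 8 6]
Step 8: flows [0->4,1->2,3->2,3->4] -> levels [6 8 9 6 8]
Step 9: flows [4->0,2->1,2->3,4->3] -> levels [7 9 7 8 6]
  -> period-2 cycle: step 9 state = step 7 state; never stabilizes
  -> state at step 30: (30-7) mod 2 = 1, same as step 8 -> [6 8 9 6 8]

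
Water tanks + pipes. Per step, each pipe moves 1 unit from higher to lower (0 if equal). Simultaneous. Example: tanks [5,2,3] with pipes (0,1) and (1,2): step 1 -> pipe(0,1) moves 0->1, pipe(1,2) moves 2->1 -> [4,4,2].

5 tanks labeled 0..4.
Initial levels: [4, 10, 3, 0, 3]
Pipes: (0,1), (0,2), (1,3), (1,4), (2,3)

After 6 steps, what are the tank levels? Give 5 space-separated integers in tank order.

Step 1: flows [1->0,0->2,1->3,1->4,2->3] -> levels [4 7 3 2 4]
Step 2: flows [1->0,0->2,1->3,1->4,2->3] -> levels [4 4 3 4 5]
Step 3: flows [0=1,0->2,1=3,4->1,3->2] -> levels [3 5 5 3 4]
Step 4: flows [1->0,2->0,1->3,1->4,2->3] -> levels [5 2 3 5 5]
Step 5: flows [0->1,0->2,3->1,4->1,3->2] -> levels [3 5 5 3 4]
  -> period-2 cycle: step 5 state = step 3 state
  -> state at step 6: (6-3) mod 2 = 1, same as step 4 -> [5 2 3 5 5]

Answer: 5 2 3 5 5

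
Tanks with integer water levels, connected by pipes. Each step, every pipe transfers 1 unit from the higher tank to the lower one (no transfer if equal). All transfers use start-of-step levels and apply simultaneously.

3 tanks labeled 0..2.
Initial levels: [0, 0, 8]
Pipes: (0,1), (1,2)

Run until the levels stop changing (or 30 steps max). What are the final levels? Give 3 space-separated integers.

Step 1: flows [0=1,2->1] -> levels [0 1 7]
Step 2: flows [1->0,2->1] -> levels [1 1 6]
Step 3: flows [0=1,2->1] -> levels [1 2 5]
Step 4: flows [1->0,2->1] -> levels [2 2 4]
Step 5: flows [0=1,2->1] -> levels [2 3 3]
Step 6: flows [1->0,1=2] -> levels [3 2 3]
Step 7: flows [0->1,2->1] -> levels [2 4 2]
Step 8: flows [1->0,1->2] -> levels [3 2 3]
  -> period-2 cycle: step 8 state = step 6 state; never stabilizes
  -> state at step 30: (30-6) mod 2 = 0, same as step 6 -> [3 2 3]

Answer: 3 2 3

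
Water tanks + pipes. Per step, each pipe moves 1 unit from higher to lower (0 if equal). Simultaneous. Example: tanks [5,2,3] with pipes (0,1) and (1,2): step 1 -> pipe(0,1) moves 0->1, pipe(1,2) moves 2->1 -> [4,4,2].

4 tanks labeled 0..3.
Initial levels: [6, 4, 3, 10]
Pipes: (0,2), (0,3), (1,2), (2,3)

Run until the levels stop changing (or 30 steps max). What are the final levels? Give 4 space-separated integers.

Answer: 7 6 4 6

Derivation:
Step 1: flows [0->2,3->0,1->2,3->2] -> levels [6 3 6 8]
Step 2: flows [0=2,3->0,2->1,3->2] -> levels [7 4 6 6]
Step 3: flows [0->2,0->3,2->1,2=3] -> levels [5 5 6 7]
Step 4: flows [2->0,3->0,2->1,3->2] -> levels [7 6 5 5]
Step 5: flows [0->2,0->3,1->2,2=3] -> levels [5 5 7 6]
Step 6: flows [2->0,3->0,2->1,2->3] -> levels [7 6 4 6]
Step 7: flows [0->2,0->3,1->2,3->2] -> levels [5 5 7 6]
  -> period-2 cycle: step 7 state = step 5 state; never stabilizes
  -> state at step 30: (30-5) mod 2 = 1, same as step 6 -> [7 6 4 6]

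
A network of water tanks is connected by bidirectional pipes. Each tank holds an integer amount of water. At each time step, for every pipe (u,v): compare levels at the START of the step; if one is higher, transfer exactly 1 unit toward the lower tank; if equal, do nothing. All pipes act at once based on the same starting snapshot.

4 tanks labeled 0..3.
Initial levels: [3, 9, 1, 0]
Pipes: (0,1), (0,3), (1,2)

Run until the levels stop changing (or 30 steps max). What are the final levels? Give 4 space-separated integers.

Answer: 2 4 3 4

Derivation:
Step 1: flows [1->0,0->3,1->2] -> levels [3 7 2 1]
Step 2: flows [1->0,0->3,1->2] -> levels [3 5 3 2]
Step 3: flows [1->0,0->3,1->2] -> levels [3 3 4 3]
Step 4: flows [0=1,0=3,2->1] -> levels [3 4 3 3]
Step 5: flows [1->0,0=3,1->2] -> levels [4 2 4 3]
Step 6: flows [0->1,0->3,2->1] -> levels [2 4 3 4]
Step 7: flows [1->0,3->0,1->2] -> levels [4 2 4 3]
  -> period-2 cycle: step 7 state = step 5 state; never stabilizes
  -> state at step 30: (30-5) mod 2 = 1, same as step 6 -> [2 4 3 4]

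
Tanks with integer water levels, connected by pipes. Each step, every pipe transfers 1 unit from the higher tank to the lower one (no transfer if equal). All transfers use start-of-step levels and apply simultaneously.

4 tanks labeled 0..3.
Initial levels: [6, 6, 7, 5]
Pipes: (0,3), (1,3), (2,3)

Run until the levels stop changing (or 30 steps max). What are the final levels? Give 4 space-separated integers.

Step 1: flows [0->3,1->3,2->3] -> levels [5 5 6 8]
Step 2: flows [3->0,3->1,3->2] -> levels [6 6 7 5]
  -> period-2 cycle: step 2 state = step 0 state; never stabilizes
  -> state at step 30: (30-0) mod 2 = 0, same as step 0 -> [6 6 7 5]

Answer: 6 6 7 5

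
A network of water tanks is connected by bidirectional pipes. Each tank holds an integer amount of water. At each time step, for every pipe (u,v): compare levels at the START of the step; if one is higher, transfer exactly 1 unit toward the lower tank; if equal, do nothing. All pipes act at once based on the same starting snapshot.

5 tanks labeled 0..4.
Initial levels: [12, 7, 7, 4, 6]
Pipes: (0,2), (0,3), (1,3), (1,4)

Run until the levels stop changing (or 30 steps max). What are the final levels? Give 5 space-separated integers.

Answer: 9 8 7 6 6

Derivation:
Step 1: flows [0->2,0->3,1->3,1->4] -> levels [10 5 8 6 7]
Step 2: flows [0->2,0->3,3->1,4->1] -> levels [8 7 9 6 6]
Step 3: flows [2->0,0->3,1->3,1->4] -> levels [8 5 8 8 7]
Step 4: flows [0=2,0=3,3->1,4->1] -> levels [8 7 8 7 6]
Step 5: flows [0=2,0->3,1=3,1->4] -> levels [7 6 8 8 7]
Step 6: flows [2->0,3->0,3->1,4->1] -> levels [9 8 7 6 6]
Step 7: flows [0->2,0->3,1->3,1->4] -> levels [7 6 8 8 7]
  -> period-2 cycle: step 7 state = step 5 state; never stabilizes
  -> state at step 30: (30-5) mod 2 = 1, same as step 6 -> [9 8 7 6 6]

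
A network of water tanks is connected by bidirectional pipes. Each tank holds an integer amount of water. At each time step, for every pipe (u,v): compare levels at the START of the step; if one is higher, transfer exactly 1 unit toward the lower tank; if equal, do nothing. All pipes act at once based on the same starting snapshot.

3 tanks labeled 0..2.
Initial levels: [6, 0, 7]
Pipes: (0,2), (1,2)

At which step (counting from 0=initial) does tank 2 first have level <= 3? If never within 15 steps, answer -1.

Step 1: flows [2->0,2->1] -> levels [7 1 5]
Step 2: flows [0->2,2->1] -> levels [6 2 5]
Step 3: flows [0->2,2->1] -> levels [5 3 5]
Step 4: flows [0=2,2->1] -> levels [5 4 4]
Step 5: flows [0->2,1=2] -> levels [4 4 5]
Step 6: flows [2->0,2->1] -> levels [5 5 3]
Tank 2 first reaches <=3 at step 6

Answer: 6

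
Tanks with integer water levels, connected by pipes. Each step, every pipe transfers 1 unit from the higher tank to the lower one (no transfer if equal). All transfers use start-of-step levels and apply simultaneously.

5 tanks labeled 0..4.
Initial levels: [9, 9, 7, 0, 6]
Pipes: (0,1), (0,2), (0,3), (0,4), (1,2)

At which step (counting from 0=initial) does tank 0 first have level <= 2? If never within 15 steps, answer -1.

Answer: -1

Derivation:
Step 1: flows [0=1,0->2,0->3,0->4,1->2] -> levels [6 8 9 1 7]
Step 2: flows [1->0,2->0,0->3,4->0,2->1] -> levels [8 8 7 2 6]
Step 3: flows [0=1,0->2,0->3,0->4,1->2] -> levels [5 7 9 3 7]
Step 4: flows [1->0,2->0,0->3,4->0,2->1] -> levels [7 7 7 4 6]
Step 5: flows [0=1,0=2,0->3,0->4,1=2] -> levels [5 7 7 5 7]
Step 6: flows [1->0,2->0,0=3,4->0,1=2] -> levels [8 6 6 5 6]
Step 7: flows [0->1,0->2,0->3,0->4,1=2] -> levels [4 7 7 6 7]
Step 8: flows [1->0,2->0,3->0,4->0,1=2] -> levels [8 6 6 5 6]
  -> period-2 cycle (repeats step 6); tank 0 never drops to <=2
Tank 0 never reaches <=2 within 15 steps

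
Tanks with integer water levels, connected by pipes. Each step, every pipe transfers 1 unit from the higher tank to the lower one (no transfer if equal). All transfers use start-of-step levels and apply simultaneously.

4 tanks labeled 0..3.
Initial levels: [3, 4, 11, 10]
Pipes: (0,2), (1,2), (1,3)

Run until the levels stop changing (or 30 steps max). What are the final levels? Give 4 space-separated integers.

Answer: 7 8 6 7

Derivation:
Step 1: flows [2->0,2->1,3->1] -> levels [4 6 9 9]
Step 2: flows [2->0,2->1,3->1] -> levels [5 8 7 8]
Step 3: flows [2->0,1->2,1=3] -> levels [6 7 7 8]
Step 4: flows [2->0,1=2,3->1] -> levels [7 8 6 7]
Step 5: flows [0->2,1->2,1->3] -> levels [6 6 8 8]
Step 6: flows [2->0,2->1,3->1] -> levels [7 8 6 7]
  -> period-2 cycle: step 6 state = step 4 state; never stabilizes
  -> state at step 30: (30-4) mod 2 = 0, same as step 4 -> [7 8 6 7]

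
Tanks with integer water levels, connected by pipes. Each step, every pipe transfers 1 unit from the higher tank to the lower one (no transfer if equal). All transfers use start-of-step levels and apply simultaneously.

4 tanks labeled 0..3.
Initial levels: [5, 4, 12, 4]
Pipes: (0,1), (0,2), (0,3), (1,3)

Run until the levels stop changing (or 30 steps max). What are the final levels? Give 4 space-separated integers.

Answer: 5 6 8 6

Derivation:
Step 1: flows [0->1,2->0,0->3,1=3] -> levels [4 5 11 5]
Step 2: flows [1->0,2->0,3->0,1=3] -> levels [7 4 10 4]
Step 3: flows [0->1,2->0,0->3,1=3] -> levels [6 5 9 5]
Step 4: flows [0->1,2->0,0->3,1=3] -> levels [5 6 8 6]
Step 5: flows [1->0,2->0,3->0,1=3] -> levels [8 5 7 5]
Step 6: flows [0->1,0->2,0->3,1=3] -> levels [5 6 8 6]
  -> period-2 cycle: step 6 state = step 4 state; never stabilizes
  -> state at step 30: (30-4) mod 2 = 0, same as step 4 -> [5 6 8 6]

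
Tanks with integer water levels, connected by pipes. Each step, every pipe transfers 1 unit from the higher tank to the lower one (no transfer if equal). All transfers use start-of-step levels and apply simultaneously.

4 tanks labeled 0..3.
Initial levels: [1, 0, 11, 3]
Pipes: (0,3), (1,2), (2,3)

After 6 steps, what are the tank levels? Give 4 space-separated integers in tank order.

Answer: 3 4 3 5

Derivation:
Step 1: flows [3->0,2->1,2->3] -> levels [2 1 9 3]
Step 2: flows [3->0,2->1,2->3] -> levels [3 2 7 3]
Step 3: flows [0=3,2->1,2->3] -> levels [3 3 5 4]
Step 4: flows [3->0,2->1,2->3] -> levels [4 4 3 4]
Step 5: flows [0=3,1->2,3->2] -> levels [4 3 5 3]
Step 6: flows [0->3,2->1,2->3] -> levels [3 4 3 5]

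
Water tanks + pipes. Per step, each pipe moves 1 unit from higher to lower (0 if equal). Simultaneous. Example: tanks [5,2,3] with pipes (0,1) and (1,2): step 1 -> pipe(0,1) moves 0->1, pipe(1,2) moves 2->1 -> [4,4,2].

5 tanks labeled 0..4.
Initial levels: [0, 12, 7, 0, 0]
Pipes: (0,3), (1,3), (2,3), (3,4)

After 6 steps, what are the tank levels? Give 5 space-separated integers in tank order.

Answer: 2 6 3 6 2

Derivation:
Step 1: flows [0=3,1->3,2->3,3=4] -> levels [0 11 6 2 0]
Step 2: flows [3->0,1->3,2->3,3->4] -> levels [1 10 5 2 1]
Step 3: flows [3->0,1->3,2->3,3->4] -> levels [2 9 4 2 2]
Step 4: flows [0=3,1->3,2->3,3=4] -> levels [2 8 3 4 2]
Step 5: flows [3->0,1->3,3->2,3->4] -> levels [3 7 4 2 3]
Step 6: flows [0->3,1->3,2->3,4->3] -> levels [2 6 3 6 2]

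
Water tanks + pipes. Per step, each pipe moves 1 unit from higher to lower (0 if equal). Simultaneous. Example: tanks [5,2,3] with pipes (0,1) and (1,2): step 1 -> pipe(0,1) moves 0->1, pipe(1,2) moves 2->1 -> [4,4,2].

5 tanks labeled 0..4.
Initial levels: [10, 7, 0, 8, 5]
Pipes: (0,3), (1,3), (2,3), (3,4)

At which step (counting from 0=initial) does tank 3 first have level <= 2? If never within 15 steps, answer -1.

Answer: -1

Derivation:
Step 1: flows [0->3,3->1,3->2,3->4] -> levels [9 8 1 6 6]
Step 2: flows [0->3,1->3,3->2,3=4] -> levels [8 7 2 7 6]
Step 3: flows [0->3,1=3,3->2,3->4] -> levels [7 7 3 6 7]
Step 4: flows [0->3,1->3,3->2,4->3] -> levels [6 6 4 8 6]
Step 5: flows [3->0,3->1,3->2,3->4] -> levels [7 7 5 4 7]
Step 6: flows [0->3,1->3,2->3,4->3] -> levels [6 6 4 8 6]
  -> period-2 cycle (repeats step 4); tank 3 never drops to <=2
Tank 3 never reaches <=2 within 15 steps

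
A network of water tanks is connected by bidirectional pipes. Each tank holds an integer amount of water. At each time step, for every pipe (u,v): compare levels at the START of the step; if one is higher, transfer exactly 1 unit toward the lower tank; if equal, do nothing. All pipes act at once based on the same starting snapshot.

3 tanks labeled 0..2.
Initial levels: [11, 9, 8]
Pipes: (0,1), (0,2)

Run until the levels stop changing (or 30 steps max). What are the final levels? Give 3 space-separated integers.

Answer: 10 9 9

Derivation:
Step 1: flows [0->1,0->2] -> levels [9 10 9]
Step 2: flows [1->0,0=2] -> levels [10 9 9]
Step 3: flows [0->1,0->2] -> levels [8 10 10]
Step 4: flows [1->0,2->0] -> levels [10 9 9]
  -> period-2 cycle: step 4 state = step 2 state; never stabilizes
  -> state at step 30: (30-2) mod 2 = 0, same as step 2 -> [10 9 9]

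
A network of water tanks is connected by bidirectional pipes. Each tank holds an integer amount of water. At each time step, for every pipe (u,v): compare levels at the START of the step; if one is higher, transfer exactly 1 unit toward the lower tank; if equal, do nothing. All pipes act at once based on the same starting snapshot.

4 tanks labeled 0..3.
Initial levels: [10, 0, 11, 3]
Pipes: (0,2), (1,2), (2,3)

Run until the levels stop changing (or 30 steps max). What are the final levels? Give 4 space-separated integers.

Answer: 6 6 6 6

Derivation:
Step 1: flows [2->0,2->1,2->3] -> levels [11 1 8 4]
Step 2: flows [0->2,2->1,2->3] -> levels [10 2 7 5]
Step 3: flows [0->2,2->1,2->3] -> levels [9 3 6 6]
Step 4: flows [0->2,2->1,2=3] -> levels [8 4 6 6]
Step 5: flows [0->2,2->1,2=3] -> levels [7 5 6 6]
Step 6: flows [0->2,2->1,2=3] -> levels [6 6 6 6]
Step 7: flows [0=2,1=2,2=3] -> levels [6 6 6 6]
  -> stable (no change)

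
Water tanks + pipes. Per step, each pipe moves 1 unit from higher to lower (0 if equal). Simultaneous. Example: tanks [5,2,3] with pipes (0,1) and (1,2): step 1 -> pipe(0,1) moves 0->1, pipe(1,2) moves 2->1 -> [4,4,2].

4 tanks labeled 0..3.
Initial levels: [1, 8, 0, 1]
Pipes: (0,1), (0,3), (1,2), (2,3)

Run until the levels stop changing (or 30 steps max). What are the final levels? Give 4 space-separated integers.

Step 1: flows [1->0,0=3,1->2,3->2] -> levels [2 6 2 0]
Step 2: flows [1->0,0->3,1->2,2->3] -> levels [2 4 2 2]
Step 3: flows [1->0,0=3,1->2,2=3] -> levels [3 2 3 2]
Step 4: flows [0->1,0->3,2->1,2->3] -> levels [1 4 1 4]
Step 5: flows [1->0,3->0,1->2,3->2] -> levels [3 2 3 2]
  -> period-2 cycle: step 5 state = step 3 state; never stabilizes
  -> state at step 30: (30-3) mod 2 = 1, same as step 4 -> [1 4 1 4]

Answer: 1 4 1 4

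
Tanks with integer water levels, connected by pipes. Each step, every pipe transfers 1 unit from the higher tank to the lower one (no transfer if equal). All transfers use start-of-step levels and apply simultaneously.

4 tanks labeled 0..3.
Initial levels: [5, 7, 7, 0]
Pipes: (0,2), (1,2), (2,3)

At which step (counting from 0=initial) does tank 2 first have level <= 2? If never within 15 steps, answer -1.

Answer: -1

Derivation:
Step 1: flows [2->0,1=2,2->3] -> levels [6 7 5 1]
Step 2: flows [0->2,1->2,2->3] -> levels [5 6 6 2]
Step 3: flows [2->0,1=2,2->3] -> levels [6 6 4 3]
Step 4: flows [0->2,1->2,2->3] -> levels [5 5 5 4]
Step 5: flows [0=2,1=2,2->3] -> levels [5 5 4 5]
Step 6: flows [0->2,1->2,3->2] -> levels [4 4 7 4]
Step 7: flows [2->0,2->1,2->3] -> levels [5 5 4 5]
  -> period-2 cycle (repeats step 5); tank 2 never drops to <=2
Tank 2 never reaches <=2 within 15 steps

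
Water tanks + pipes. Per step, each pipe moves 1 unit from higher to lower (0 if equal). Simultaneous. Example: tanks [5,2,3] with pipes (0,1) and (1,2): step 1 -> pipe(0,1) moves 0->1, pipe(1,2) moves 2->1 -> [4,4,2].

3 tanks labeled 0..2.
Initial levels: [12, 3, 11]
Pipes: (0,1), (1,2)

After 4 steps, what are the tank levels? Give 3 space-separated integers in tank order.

Step 1: flows [0->1,2->1] -> levels [11 5 10]
Step 2: flows [0->1,2->1] -> levels [10 7 9]
Step 3: flows [0->1,2->1] -> levels [9 9 8]
Step 4: flows [0=1,1->2] -> levels [9 8 9]

Answer: 9 8 9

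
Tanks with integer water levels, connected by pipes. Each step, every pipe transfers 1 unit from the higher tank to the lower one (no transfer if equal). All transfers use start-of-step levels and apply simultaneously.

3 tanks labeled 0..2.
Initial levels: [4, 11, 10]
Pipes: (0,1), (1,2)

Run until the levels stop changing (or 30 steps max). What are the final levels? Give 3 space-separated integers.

Step 1: flows [1->0,1->2] -> levels [5 9 11]
Step 2: flows [1->0,2->1] -> levels [6 9 10]
Step 3: flows [1->0,2->1] -> levels [7 9 9]
Step 4: flows [1->0,1=2] -> levels [8 8 9]
Step 5: flows [0=1,2->1] -> levels [8 9 8]
Step 6: flows [1->0,1->2] -> levels [9 7 9]
Step 7: flows [0->1,2->1] -> levels [8 9 8]
  -> period-2 cycle: step 7 state = step 5 state; never stabilizes
  -> state at step 30: (30-5) mod 2 = 1, same as step 6 -> [9 7 9]

Answer: 9 7 9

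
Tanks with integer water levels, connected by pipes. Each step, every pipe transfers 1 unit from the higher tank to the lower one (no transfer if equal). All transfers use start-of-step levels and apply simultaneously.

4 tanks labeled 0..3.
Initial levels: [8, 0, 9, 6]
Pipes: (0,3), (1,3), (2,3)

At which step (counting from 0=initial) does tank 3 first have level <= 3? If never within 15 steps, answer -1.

Step 1: flows [0->3,3->1,2->3] -> levels [7 1 8 7]
Step 2: flows [0=3,3->1,2->3] -> levels [7 2 7 7]
Step 3: flows [0=3,3->1,2=3] -> levels [7 3 7 6]
Step 4: flows [0->3,3->1,2->3] -> levels [6 4 6 7]
Step 5: flows [3->0,3->1,3->2] -> levels [7 5 7 4]
Step 6: flows [0->3,1->3,2->3] -> levels [6 4 6 7]
  -> period-2 cycle (repeats step 4); tank 3 never drops to <=3
Tank 3 never reaches <=3 within 15 steps

Answer: -1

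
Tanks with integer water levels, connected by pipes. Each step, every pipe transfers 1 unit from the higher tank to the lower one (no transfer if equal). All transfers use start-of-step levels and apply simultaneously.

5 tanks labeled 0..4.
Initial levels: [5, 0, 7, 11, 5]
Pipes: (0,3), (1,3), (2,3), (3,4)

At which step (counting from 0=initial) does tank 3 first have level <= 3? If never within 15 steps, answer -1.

Answer: 4

Derivation:
Step 1: flows [3->0,3->1,3->2,3->4] -> levels [6 1 8 7 6]
Step 2: flows [3->0,3->1,2->3,3->4] -> levels [7 2 7 5 7]
Step 3: flows [0->3,3->1,2->3,4->3] -> levels [6 3 6 7 6]
Step 4: flows [3->0,3->1,3->2,3->4] -> levels [7 4 7 3 7]
Tank 3 first reaches <=3 at step 4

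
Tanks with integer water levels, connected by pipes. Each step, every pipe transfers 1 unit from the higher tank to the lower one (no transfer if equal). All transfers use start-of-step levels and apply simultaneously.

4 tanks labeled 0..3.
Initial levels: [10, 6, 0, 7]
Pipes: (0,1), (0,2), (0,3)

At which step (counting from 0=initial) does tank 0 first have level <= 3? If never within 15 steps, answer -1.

Answer: -1

Derivation:
Step 1: flows [0->1,0->2,0->3] -> levels [7 7 1 8]
Step 2: flows [0=1,0->2,3->0] -> levels [7 7 2 7]
Step 3: flows [0=1,0->2,0=3] -> levels [6 7 3 7]
Step 4: flows [1->0,0->2,3->0] -> levels [7 6 4 6]
Step 5: flows [0->1,0->2,0->3] -> levels [4 7 5 7]
Step 6: flows [1->0,2->0,3->0] -> levels [7 6 4 6]
  -> period-2 cycle (repeats step 4); tank 0 never drops to <=3
Tank 0 never reaches <=3 within 15 steps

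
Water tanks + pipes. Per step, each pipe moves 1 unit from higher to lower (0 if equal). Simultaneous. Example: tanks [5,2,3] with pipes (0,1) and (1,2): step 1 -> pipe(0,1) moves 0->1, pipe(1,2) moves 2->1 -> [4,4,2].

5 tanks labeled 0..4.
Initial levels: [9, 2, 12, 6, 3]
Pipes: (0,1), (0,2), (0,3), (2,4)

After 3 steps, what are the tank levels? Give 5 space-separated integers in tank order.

Step 1: flows [0->1,2->0,0->3,2->4] -> levels [8 3 10 7 4]
Step 2: flows [0->1,2->0,0->3,2->4] -> levels [7 4 8 8 5]
Step 3: flows [0->1,2->0,3->0,2->4] -> levels [8 5 6 7 6]

Answer: 8 5 6 7 6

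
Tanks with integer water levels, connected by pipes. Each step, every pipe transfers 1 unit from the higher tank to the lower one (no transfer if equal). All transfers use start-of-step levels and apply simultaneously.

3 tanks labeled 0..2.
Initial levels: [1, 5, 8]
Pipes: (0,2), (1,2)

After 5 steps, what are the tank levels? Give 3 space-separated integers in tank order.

Answer: 4 4 6

Derivation:
Step 1: flows [2->0,2->1] -> levels [2 6 6]
Step 2: flows [2->0,1=2] -> levels [3 6 5]
Step 3: flows [2->0,1->2] -> levels [4 5 5]
Step 4: flows [2->0,1=2] -> levels [5 5 4]
Step 5: flows [0->2,1->2] -> levels [4 4 6]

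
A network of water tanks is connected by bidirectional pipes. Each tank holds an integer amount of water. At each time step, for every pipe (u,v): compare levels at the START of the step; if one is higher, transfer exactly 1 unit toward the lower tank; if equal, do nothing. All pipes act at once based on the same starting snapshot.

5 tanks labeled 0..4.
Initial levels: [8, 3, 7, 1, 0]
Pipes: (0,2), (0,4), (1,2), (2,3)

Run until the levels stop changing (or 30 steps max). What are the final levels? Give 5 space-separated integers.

Answer: 4 5 2 5 3

Derivation:
Step 1: flows [0->2,0->4,2->1,2->3] -> levels [6 4 6 2 1]
Step 2: flows [0=2,0->4,2->1,2->3] -> levels [5 5 4 3 2]
Step 3: flows [0->2,0->4,1->2,2->3] -> levels [3 4 5 4 3]
Step 4: flows [2->0,0=4,2->1,2->3] -> levels [4 5 2 5 3]
Step 5: flows [0->2,0->4,1->2,3->2] -> levels [2 4 5 4 4]
Step 6: flows [2->0,4->0,2->1,2->3] -> levels [4 5 2 5 3]
  -> period-2 cycle: step 6 state = step 4 state; never stabilizes
  -> state at step 30: (30-4) mod 2 = 0, same as step 4 -> [4 5 2 5 3]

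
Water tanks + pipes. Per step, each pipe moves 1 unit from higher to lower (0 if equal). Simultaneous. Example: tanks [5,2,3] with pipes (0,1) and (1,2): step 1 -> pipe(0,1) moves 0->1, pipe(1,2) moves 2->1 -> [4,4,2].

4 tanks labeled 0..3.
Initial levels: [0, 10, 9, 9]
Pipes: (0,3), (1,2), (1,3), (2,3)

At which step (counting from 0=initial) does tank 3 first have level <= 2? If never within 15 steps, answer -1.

Answer: -1

Derivation:
Step 1: flows [3->0,1->2,1->3,2=3] -> levels [1 8 10 9]
Step 2: flows [3->0,2->1,3->1,2->3] -> levels [2 10 8 8]
Step 3: flows [3->0,1->2,1->3,2=3] -> levels [3 8 9 8]
Step 4: flows [3->0,2->1,1=3,2->3] -> levels [4 9 7 8]
Step 5: flows [3->0,1->2,1->3,3->2] -> levels [5 7 9 7]
Step 6: flows [3->0,2->1,1=3,2->3] -> levels [6 8 7 7]
Step 7: flows [3->0,1->2,1->3,2=3] -> levels [7 6 8 7]
Step 8: flows [0=3,2->1,3->1,2->3] -> levels [7 8 6 7]
Step 9: flows [0=3,1->2,1->3,3->2] -> levels [7 6 8 7]
  -> period-2 cycle (repeats step 7); tank 3 never drops to <=2
Tank 3 never reaches <=2 within 15 steps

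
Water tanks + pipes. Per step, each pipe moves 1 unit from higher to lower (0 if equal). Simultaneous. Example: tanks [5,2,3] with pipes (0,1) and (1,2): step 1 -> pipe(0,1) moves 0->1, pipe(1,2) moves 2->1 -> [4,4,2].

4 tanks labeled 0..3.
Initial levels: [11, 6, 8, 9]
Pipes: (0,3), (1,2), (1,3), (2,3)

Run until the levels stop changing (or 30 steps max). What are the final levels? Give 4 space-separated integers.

Step 1: flows [0->3,2->1,3->1,3->2] -> levels [10 8 8 8]
Step 2: flows [0->3,1=2,1=3,2=3] -> levels [9 8 8 9]
Step 3: flows [0=3,1=2,3->1,3->2] -> levels [9 9 9 7]
Step 4: flows [0->3,1=2,1->3,2->3] -> levels [8 8 8 10]
Step 5: flows [3->0,1=2,3->1,3->2] -> levels [9 9 9 7]
  -> period-2 cycle: step 5 state = step 3 state; never stabilizes
  -> state at step 30: (30-3) mod 2 = 1, same as step 4 -> [8 8 8 10]

Answer: 8 8 8 10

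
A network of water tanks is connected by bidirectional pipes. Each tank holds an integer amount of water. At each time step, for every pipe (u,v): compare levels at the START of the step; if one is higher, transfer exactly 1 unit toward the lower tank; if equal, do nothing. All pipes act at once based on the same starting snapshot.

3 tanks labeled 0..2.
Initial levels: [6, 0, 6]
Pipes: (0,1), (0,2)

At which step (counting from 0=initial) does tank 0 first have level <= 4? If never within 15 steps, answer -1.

Step 1: flows [0->1,0=2] -> levels [5 1 6]
Step 2: flows [0->1,2->0] -> levels [5 2 5]
Step 3: flows [0->1,0=2] -> levels [4 3 5]
Tank 0 first reaches <=4 at step 3

Answer: 3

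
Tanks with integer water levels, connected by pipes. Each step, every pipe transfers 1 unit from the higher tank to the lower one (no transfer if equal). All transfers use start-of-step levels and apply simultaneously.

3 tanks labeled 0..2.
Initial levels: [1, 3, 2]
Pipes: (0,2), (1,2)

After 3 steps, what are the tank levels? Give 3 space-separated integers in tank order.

Answer: 2 2 2

Derivation:
Step 1: flows [2->0,1->2] -> levels [2 2 2]
Step 2: flows [0=2,1=2] -> levels [2 2 2]
  -> stable; steps 3..3 unchanged -> [2 2 2]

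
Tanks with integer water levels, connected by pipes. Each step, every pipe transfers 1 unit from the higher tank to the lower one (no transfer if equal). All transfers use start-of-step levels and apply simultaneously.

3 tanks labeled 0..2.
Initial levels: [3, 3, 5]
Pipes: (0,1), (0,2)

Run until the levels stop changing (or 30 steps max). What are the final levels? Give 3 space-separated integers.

Step 1: flows [0=1,2->0] -> levels [4 3 4]
Step 2: flows [0->1,0=2] -> levels [3 4 4]
Step 3: flows [1->0,2->0] -> levels [5 3 3]
Step 4: flows [0->1,0->2] -> levels [3 4 4]
  -> period-2 cycle: step 4 state = step 2 state; never stabilizes
  -> state at step 30: (30-2) mod 2 = 0, same as step 2 -> [3 4 4]

Answer: 3 4 4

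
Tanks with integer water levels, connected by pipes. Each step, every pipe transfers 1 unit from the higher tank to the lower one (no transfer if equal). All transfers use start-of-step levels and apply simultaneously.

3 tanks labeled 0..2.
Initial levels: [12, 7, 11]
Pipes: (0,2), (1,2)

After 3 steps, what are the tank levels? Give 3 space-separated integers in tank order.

Answer: 10 10 10

Derivation:
Step 1: flows [0->2,2->1] -> levels [11 8 11]
Step 2: flows [0=2,2->1] -> levels [11 9 10]
Step 3: flows [0->2,2->1] -> levels [10 10 10]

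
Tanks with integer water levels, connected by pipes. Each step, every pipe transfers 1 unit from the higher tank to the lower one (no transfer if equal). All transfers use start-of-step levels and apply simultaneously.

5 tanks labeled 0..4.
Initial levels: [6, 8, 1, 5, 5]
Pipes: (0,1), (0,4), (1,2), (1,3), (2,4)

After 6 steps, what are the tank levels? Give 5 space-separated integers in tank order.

Step 1: flows [1->0,0->4,1->2,1->3,4->2] -> levels [6 5 3 6 5]
Step 2: flows [0->1,0->4,1->2,3->1,4->2] -> levels [4 6 5 5 5]
Step 3: flows [1->0,4->0,1->2,1->3,2=4] -> levels [6 3 6 6 4]
Step 4: flows [0->1,0->4,2->1,3->1,2->4] -> levels [4 6 4 5 6]
Step 5: flows [1->0,4->0,1->2,1->3,4->2] -> levels [6 3 6 6 4]
  -> period-2 cycle: step 5 state = step 3 state
  -> state at step 6: (6-3) mod 2 = 1, same as step 4 -> [4 6 4 5 6]

Answer: 4 6 4 5 6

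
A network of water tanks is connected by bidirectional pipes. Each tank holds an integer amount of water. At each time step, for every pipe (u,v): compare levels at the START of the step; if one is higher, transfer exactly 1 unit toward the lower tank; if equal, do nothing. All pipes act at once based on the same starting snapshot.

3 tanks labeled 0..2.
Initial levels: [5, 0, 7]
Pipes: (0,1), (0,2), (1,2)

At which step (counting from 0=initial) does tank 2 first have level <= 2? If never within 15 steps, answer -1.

Step 1: flows [0->1,2->0,2->1] -> levels [5 2 5]
Step 2: flows [0->1,0=2,2->1] -> levels [4 4 4]
Step 3: flows [0=1,0=2,1=2] -> levels [4 4 4]
  -> stable; tank 2 stays at 4 > 2
Tank 2 never reaches <=2 within 15 steps

Answer: -1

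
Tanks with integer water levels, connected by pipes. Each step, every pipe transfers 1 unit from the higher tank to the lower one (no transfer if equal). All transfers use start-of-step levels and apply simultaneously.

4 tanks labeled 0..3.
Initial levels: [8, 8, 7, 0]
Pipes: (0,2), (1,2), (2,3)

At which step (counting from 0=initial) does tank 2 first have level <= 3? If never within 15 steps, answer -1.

Step 1: flows [0->2,1->2,2->3] -> levels [7 7 8 1]
Step 2: flows [2->0,2->1,2->3] -> levels [8 8 5 2]
Step 3: flows [0->2,1->2,2->3] -> levels [7 7 6 3]
Step 4: flows [0->2,1->2,2->3] -> levels [6 6 7 4]
Step 5: flows [2->0,2->1,2->3] -> levels [7 7 4 5]
Step 6: flows [0->2,1->2,3->2] -> levels [6 6 7 4]
  -> period-2 cycle (repeats step 4); tank 2 never drops to <=3
Tank 2 never reaches <=3 within 15 steps

Answer: -1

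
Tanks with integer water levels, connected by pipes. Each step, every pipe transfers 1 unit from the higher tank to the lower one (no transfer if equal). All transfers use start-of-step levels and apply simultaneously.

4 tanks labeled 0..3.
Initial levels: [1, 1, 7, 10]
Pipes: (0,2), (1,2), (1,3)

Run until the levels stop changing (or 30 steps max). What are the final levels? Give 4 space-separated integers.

Step 1: flows [2->0,2->1,3->1] -> levels [2 3 5 9]
Step 2: flows [2->0,2->1,3->1] -> levels [3 5 3 8]
Step 3: flows [0=2,1->2,3->1] -> levels [3 5 4 7]
Step 4: flows [2->0,1->2,3->1] -> levels [4 5 4 6]
Step 5: flows [0=2,1->2,3->1] -> levels [4 5 5 5]
Step 6: flows [2->0,1=2,1=3] -> levels [5 5 4 5]
Step 7: flows [0->2,1->2,1=3] -> levels [4 4 6 5]
Step 8: flows [2->0,2->1,3->1] -> levels [5 6 4 4]
Step 9: flows [0->2,1->2,1->3] -> levels [4 4 6 5]
  -> period-2 cycle: step 9 state = step 7 state; never stabilizes
  -> state at step 30: (30-7) mod 2 = 1, same as step 8 -> [5 6 4 4]

Answer: 5 6 4 4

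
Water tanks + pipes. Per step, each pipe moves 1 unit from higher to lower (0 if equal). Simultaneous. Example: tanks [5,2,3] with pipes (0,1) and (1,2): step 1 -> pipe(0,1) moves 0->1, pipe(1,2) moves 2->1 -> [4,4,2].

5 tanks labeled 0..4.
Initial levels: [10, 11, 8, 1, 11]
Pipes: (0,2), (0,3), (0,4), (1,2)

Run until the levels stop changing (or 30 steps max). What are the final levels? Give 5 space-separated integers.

Answer: 6 8 10 8 9

Derivation:
Step 1: flows [0->2,0->3,4->0,1->2] -> levels [9 10 10 2 10]
Step 2: flows [2->0,0->3,4->0,1=2] -> levels [10 10 9 3 9]
Step 3: flows [0->2,0->3,0->4,1->2] -> levels [7 9 11 4 10]
Step 4: flows [2->0,0->3,4->0,2->1] -> levels [8 10 9 5 9]
Step 5: flows [2->0,0->3,4->0,1->2] -> levels [9 9 9 6 8]
Step 6: flows [0=2,0->3,0->4,1=2] -> levels [7 9 9 7 9]
Step 7: flows [2->0,0=3,4->0,1=2] -> levels [9 9 8 7 8]
Step 8: flows [0->2,0->3,0->4,1->2] -> levels [6 8 10 8 9]
Step 9: flows [2->0,3->0,4->0,2->1] -> levels [9 9 8 7 8]
  -> period-2 cycle: step 9 state = step 7 state; never stabilizes
  -> state at step 30: (30-7) mod 2 = 1, same as step 8 -> [6 8 10 8 9]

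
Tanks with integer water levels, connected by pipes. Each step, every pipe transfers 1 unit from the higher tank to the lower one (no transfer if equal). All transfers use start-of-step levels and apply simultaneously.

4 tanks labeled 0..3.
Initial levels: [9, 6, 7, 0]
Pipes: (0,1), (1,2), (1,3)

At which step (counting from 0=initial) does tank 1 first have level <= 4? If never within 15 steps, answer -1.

Answer: 4

Derivation:
Step 1: flows [0->1,2->1,1->3] -> levels [8 7 6 1]
Step 2: flows [0->1,1->2,1->3] -> levels [7 6 7 2]
Step 3: flows [0->1,2->1,1->3] -> levels [6 7 6 3]
Step 4: flows [1->0,1->2,1->3] -> levels [7 4 7 4]
Tank 1 first reaches <=4 at step 4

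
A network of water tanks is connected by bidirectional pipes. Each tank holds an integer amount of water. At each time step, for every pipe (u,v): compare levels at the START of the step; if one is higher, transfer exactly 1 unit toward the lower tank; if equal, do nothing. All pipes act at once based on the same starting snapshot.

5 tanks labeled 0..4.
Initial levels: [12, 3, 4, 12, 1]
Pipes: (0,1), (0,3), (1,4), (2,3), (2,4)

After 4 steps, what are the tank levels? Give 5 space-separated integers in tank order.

Step 1: flows [0->1,0=3,1->4,3->2,2->4] -> levels [11 3 4 11 3]
Step 2: flows [0->1,0=3,1=4,3->2,2->4] -> levels [10 4 4 10 4]
Step 3: flows [0->1,0=3,1=4,3->2,2=4] -> levels [9 5 5 9 4]
Step 4: flows [0->1,0=3,1->4,3->2,2->4] -> levels [8 5 5 8 6]

Answer: 8 5 5 8 6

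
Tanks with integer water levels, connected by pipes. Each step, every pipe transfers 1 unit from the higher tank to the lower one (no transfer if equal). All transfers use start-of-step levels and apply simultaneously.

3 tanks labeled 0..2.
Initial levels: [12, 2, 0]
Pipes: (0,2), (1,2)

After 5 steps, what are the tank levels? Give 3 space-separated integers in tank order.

Answer: 7 3 4

Derivation:
Step 1: flows [0->2,1->2] -> levels [11 1 2]
Step 2: flows [0->2,2->1] -> levels [10 2 2]
Step 3: flows [0->2,1=2] -> levels [9 2 3]
Step 4: flows [0->2,2->1] -> levels [8 3 3]
Step 5: flows [0->2,1=2] -> levels [7 3 4]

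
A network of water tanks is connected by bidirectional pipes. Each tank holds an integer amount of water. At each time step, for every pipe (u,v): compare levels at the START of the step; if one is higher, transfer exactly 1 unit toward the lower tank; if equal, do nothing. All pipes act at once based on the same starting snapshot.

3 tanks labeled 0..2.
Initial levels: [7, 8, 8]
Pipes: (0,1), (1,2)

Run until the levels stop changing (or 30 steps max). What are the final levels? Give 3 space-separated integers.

Step 1: flows [1->0,1=2] -> levels [8 7 8]
Step 2: flows [0->1,2->1] -> levels [7 9 7]
Step 3: flows [1->0,1->2] -> levels [8 7 8]
  -> period-2 cycle: step 3 state = step 1 state; never stabilizes
  -> state at step 30: (30-1) mod 2 = 1, same as step 2 -> [7 9 7]

Answer: 7 9 7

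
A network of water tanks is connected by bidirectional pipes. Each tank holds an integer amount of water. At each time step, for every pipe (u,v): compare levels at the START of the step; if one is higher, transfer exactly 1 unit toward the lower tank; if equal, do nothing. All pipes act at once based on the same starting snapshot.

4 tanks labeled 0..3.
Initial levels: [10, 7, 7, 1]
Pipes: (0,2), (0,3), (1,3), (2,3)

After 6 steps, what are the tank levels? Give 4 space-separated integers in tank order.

Answer: 6 5 6 8

Derivation:
Step 1: flows [0->2,0->3,1->3,2->3] -> levels [8 6 7 4]
Step 2: flows [0->2,0->3,1->3,2->3] -> levels [6 5 7 7]
Step 3: flows [2->0,3->0,3->1,2=3] -> levels [8 6 6 5]
Step 4: flows [0->2,0->3,1->3,2->3] -> levels [6 5 6 8]
Step 5: flows [0=2,3->0,3->1,3->2] -> levels [7 6 7 5]
Step 6: flows [0=2,0->3,1->3,2->3] -> levels [6 5 6 8]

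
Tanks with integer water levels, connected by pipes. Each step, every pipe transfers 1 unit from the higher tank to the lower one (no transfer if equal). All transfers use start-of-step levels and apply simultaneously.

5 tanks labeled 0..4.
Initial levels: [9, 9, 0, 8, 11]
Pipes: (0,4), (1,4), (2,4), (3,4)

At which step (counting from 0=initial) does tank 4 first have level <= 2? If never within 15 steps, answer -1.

Answer: -1

Derivation:
Step 1: flows [4->0,4->1,4->2,4->3] -> levels [10 10 1 9 7]
Step 2: flows [0->4,1->4,4->2,3->4] -> levels [9 9 2 8 9]
Step 3: flows [0=4,1=4,4->2,4->3] -> levels [9 9 3 9 7]
Step 4: flows [0->4,1->4,4->2,3->4] -> levels [8 8 4 8 9]
Step 5: flows [4->0,4->1,4->2,4->3] -> levels [9 9 5 9 5]
Step 6: flows [0->4,1->4,2=4,3->4] -> levels [8 8 5 8 8]
Step 7: flows [0=4,1=4,4->2,3=4] -> levels [8 8 6 8 7]
Step 8: flows [0->4,1->4,4->2,3->4] -> levels [7 7 7 7 9]
Step 9: flows [4->0,4->1,4->2,4->3] -> levels [8 8 8 8 5]
Step 10: flows [0->4,1->4,2->4,3->4] -> levels [7 7 7 7 9]
  -> period-2 cycle (repeats step 8); tank 4 never drops to <=2
Tank 4 never reaches <=2 within 15 steps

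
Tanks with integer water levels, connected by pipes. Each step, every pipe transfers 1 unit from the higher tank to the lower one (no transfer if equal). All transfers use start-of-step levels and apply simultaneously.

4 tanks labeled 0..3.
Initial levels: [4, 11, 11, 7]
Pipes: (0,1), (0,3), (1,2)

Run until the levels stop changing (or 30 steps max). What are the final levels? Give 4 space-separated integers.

Answer: 7 9 8 9

Derivation:
Step 1: flows [1->0,3->0,1=2] -> levels [6 10 11 6]
Step 2: flows [1->0,0=3,2->1] -> levels [7 10 10 6]
Step 3: flows [1->0,0->3,1=2] -> levels [7 9 10 7]
Step 4: flows [1->0,0=3,2->1] -> levels [8 9 9 7]
Step 5: flows [1->0,0->3,1=2] -> levels [8 8 9 8]
Step 6: flows [0=1,0=3,2->1] -> levels [8 9 8 8]
Step 7: flows [1->0,0=3,1->2] -> levels [9 7 9 8]
Step 8: flows [0->1,0->3,2->1] -> levels [7 9 8 9]
Step 9: flows [1->0,3->0,1->2] -> levels [9 7 9 8]
  -> period-2 cycle: step 9 state = step 7 state; never stabilizes
  -> state at step 30: (30-7) mod 2 = 1, same as step 8 -> [7 9 8 9]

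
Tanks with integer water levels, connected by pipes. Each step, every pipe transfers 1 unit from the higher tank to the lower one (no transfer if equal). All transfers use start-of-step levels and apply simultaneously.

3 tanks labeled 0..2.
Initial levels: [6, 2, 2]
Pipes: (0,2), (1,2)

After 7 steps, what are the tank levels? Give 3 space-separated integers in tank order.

Answer: 3 3 4

Derivation:
Step 1: flows [0->2,1=2] -> levels [5 2 3]
Step 2: flows [0->2,2->1] -> levels [4 3 3]
Step 3: flows [0->2,1=2] -> levels [3 3 4]
Step 4: flows [2->0,2->1] -> levels [4 4 2]
Step 5: flows [0->2,1->2] -> levels [3 3 4]
  -> period-2 cycle: step 5 state = step 3 state
  -> state at step 7: (7-3) mod 2 = 0, same as step 3 -> [3 3 4]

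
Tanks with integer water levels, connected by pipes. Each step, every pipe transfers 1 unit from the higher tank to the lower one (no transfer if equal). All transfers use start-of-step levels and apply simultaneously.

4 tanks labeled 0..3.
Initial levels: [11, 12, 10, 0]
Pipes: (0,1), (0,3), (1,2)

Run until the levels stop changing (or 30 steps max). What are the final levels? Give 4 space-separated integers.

Step 1: flows [1->0,0->3,1->2] -> levels [11 10 11 1]
Step 2: flows [0->1,0->3,2->1] -> levels [9 12 10 2]
Step 3: flows [1->0,0->3,1->2] -> levels [9 10 11 3]
Step 4: flows [1->0,0->3,2->1] -> levels [9 10 10 4]
Step 5: flows [1->0,0->3,1=2] -> levels [9 9 10 5]
Step 6: flows [0=1,0->3,2->1] -> levels [8 10 9 6]
Step 7: flows [1->0,0->3,1->2] -> levels [8 8 10 7]
Step 8: flows [0=1,0->3,2->1] -> levels [7 9 9 8]
Step 9: flows [1->0,3->0,1=2] -> levels [9 8 9 7]
Step 10: flows [0->1,0->3,2->1] -> levels [7 10 8 8]
Step 11: flows [1->0,3->0,1->2] -> levels [9 8 9 7]
  -> period-2 cycle: step 11 state = step 9 state; never stabilizes
  -> state at step 30: (30-9) mod 2 = 1, same as step 10 -> [7 10 8 8]

Answer: 7 10 8 8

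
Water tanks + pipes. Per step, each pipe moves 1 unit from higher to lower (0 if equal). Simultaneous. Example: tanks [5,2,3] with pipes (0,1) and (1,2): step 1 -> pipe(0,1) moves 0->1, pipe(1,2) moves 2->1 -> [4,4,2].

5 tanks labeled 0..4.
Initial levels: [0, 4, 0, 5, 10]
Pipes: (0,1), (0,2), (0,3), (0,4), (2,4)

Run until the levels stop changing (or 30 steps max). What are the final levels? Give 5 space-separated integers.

Answer: 6 3 3 3 4

Derivation:
Step 1: flows [1->0,0=2,3->0,4->0,4->2] -> levels [3 3 1 4 8]
Step 2: flows [0=1,0->2,3->0,4->0,4->2] -> levels [4 3 3 3 6]
Step 3: flows [0->1,0->2,0->3,4->0,4->2] -> levels [2 4 5 4 4]
Step 4: flows [1->0,2->0,3->0,4->0,2->4] -> levels [6 3 3 3 4]
Step 5: flows [0->1,0->2,0->3,0->4,4->2] -> levels [2 4 5 4 4]
  -> period-2 cycle: step 5 state = step 3 state; never stabilizes
  -> state at step 30: (30-3) mod 2 = 1, same as step 4 -> [6 3 3 3 4]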